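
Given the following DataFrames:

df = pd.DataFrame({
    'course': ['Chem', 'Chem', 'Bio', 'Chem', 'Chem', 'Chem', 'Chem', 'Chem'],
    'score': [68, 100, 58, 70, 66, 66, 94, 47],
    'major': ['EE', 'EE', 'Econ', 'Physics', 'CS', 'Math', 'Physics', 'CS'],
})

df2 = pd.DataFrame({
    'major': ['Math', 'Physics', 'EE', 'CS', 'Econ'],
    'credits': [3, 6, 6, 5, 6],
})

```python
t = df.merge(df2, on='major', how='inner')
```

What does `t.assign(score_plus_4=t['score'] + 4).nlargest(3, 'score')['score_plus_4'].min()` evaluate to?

74

merge on 'major' (how='inner') → 8 rows:
  course  score    major  credits
0   Chem     68       EE        6
1   Chem    100       EE        6
2    Bio     58     Econ        6
3   Chem     70  Physics        6
4   Chem     66       CS        5
5   Chem     66     Math        3
6   Chem     94  Physics        6
7   Chem     47       CS        5
add column score_plus_4 = t['score'] + 4:
  course  score    major  credits  score_plus_4
0   Chem     68       EE        6            72
1   Chem    100       EE        6           104
2    Bio     58     Econ        6            62
3   Chem     70  Physics        6            74
4   Chem     66       CS        5            70
5   Chem     66     Math        3            70
6   Chem     94  Physics        6            98
7   Chem     47       CS        5            51
take 3 rows with largest score:
  course  score    major  credits  score_plus_4
1   Chem    100       EE        6           104
6   Chem     94  Physics        6            98
3   Chem     70  Physics        6            74
Taking the min of column 'score_plus_4' gives 74.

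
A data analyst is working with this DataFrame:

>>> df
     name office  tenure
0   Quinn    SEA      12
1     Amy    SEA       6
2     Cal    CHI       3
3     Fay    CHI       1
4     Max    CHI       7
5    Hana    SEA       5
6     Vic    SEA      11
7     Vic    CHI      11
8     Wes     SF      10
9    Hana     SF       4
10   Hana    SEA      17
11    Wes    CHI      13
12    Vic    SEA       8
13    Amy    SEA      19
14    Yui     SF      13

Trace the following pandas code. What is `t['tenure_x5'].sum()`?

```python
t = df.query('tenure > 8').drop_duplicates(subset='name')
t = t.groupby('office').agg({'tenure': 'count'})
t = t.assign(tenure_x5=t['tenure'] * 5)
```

filter rows where tenure > 8:
     name office  tenure
0   Quinn    SEA      12
6     Vic    SEA      11
7     Vic    CHI      11
8     Wes     SF      10
10   Hana    SEA      17
11    Wes    CHI      13
13    Amy    SEA      19
14    Yui     SF      13
drop duplicate name (keep=first):
     name office  tenure
0   Quinn    SEA      12
6     Vic    SEA      11
8     Wes     SF      10
10   Hana    SEA      17
13    Amy    SEA      19
14    Yui     SF      13
group by office, count of tenure:
        tenure
office        
SEA          4
SF           2
add column tenure_x5 = t['tenure'] * 5:
        tenure  tenure_x5
office                   
SEA          4         20
SF           2         10
Hence 30.

30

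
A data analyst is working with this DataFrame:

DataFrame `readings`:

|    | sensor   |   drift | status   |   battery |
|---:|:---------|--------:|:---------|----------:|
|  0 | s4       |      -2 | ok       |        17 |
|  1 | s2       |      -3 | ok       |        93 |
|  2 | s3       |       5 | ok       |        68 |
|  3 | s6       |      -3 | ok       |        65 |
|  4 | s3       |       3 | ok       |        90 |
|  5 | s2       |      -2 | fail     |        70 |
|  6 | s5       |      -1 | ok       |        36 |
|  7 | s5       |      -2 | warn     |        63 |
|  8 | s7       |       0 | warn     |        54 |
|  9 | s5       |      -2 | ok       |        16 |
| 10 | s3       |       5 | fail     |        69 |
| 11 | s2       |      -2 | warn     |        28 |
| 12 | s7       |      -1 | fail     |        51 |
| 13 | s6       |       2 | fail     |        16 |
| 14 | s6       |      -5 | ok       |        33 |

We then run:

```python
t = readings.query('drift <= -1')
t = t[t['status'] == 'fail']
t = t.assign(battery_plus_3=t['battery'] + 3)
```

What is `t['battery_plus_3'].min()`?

filter rows where drift <= -1:
   sensor  drift status  battery
0      s4     -2     ok       17
1      s2     -3     ok       93
3      s6     -3     ok       65
5      s2     -2   fail       70
6      s5     -1     ok       36
7      s5     -2   warn       63
9      s5     -2     ok       16
11     s2     -2   warn       28
12     s7     -1   fail       51
14     s6     -5     ok       33
filter rows where status == 'fail':
   sensor  drift status  battery
5      s2     -2   fail       70
12     s7     -1   fail       51
add column battery_plus_3 = t['battery'] + 3:
   sensor  drift status  battery  battery_plus_3
5      s2     -2   fail       70              73
12     s7     -1   fail       51              54

54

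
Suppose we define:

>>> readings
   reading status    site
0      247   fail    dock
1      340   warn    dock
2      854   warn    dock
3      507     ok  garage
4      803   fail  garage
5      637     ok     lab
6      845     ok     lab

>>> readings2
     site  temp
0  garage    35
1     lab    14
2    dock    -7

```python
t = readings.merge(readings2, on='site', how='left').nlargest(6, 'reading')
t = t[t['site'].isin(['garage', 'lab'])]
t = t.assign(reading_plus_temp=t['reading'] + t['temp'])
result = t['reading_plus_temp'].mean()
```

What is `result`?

722.5

merge on 'site' (how='left') → 7 rows:
   reading status    site  temp
0      247   fail    dock    -7
1      340   warn    dock    -7
2      854   warn    dock    -7
3      507     ok  garage    35
4      803   fail  garage    35
5      637     ok     lab    14
6      845     ok     lab    14
take 6 rows with largest reading:
   reading status    site  temp
2      854   warn    dock    -7
6      845     ok     lab    14
4      803   fail  garage    35
5      637     ok     lab    14
3      507     ok  garage    35
1      340   warn    dock    -7
filter rows where site in ['garage', 'lab']:
   reading status    site  temp
6      845     ok     lab    14
4      803   fail  garage    35
5      637     ok     lab    14
3      507     ok  garage    35
add column reading_plus_temp = t['reading'] + t['temp']:
   reading status    site  temp  reading_plus_temp
6      845     ok     lab    14                859
4      803   fail  garage    35                838
5      637     ok     lab    14                651
3      507     ok  garage    35                542
So mean() = 722.5.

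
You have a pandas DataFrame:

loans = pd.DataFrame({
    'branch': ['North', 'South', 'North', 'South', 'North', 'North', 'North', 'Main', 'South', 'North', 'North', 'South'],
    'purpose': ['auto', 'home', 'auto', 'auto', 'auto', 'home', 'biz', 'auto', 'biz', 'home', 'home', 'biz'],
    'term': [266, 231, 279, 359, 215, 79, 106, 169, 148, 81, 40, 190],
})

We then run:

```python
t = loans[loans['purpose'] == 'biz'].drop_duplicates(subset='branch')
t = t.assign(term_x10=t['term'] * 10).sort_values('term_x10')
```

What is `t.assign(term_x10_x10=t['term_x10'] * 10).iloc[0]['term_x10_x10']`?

10600

filter rows where purpose == 'biz':
   branch purpose  term
6   North     biz   106
8   South     biz   148
11  South     biz   190
drop duplicate branch (keep=first):
  branch purpose  term
6  North     biz   106
8  South     biz   148
add column term_x10 = t['term'] * 10:
  branch purpose  term  term_x10
6  North     biz   106      1060
8  South     biz   148      1480
sort by term_x10:
  branch purpose  term  term_x10
6  North     biz   106      1060
8  South     biz   148      1480
add column term_x10_x10 = t['term_x10'] * 10:
  branch purpose  term  term_x10  term_x10_x10
6  North     biz   106      1060         10600
8  South     biz   148      1480         14800
Finally, value at position 0, column 'term_x10_x10' = 10600.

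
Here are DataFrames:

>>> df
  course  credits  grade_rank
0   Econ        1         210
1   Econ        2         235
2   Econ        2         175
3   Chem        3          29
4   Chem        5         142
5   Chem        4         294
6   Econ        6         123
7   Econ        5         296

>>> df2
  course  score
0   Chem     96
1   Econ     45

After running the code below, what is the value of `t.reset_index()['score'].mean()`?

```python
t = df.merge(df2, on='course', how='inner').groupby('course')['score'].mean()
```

70.5

merge on 'course' (how='inner') → 8 rows:
  course  credits  grade_rank  score
0   Econ        1         210     45
1   Econ        2         235     45
2   Econ        2         175     45
3   Chem        3          29     96
4   Chem        5         142     96
5   Chem        4         294     96
6   Econ        6         123     45
7   Econ        5         296     45
group by course, mean of score:
course
Chem    96.0
Econ    45.0
Name: score, dtype: float64
reset_index():
  course  score
0   Chem   96.0
1   Econ   45.0
mean of column 'score' → 70.5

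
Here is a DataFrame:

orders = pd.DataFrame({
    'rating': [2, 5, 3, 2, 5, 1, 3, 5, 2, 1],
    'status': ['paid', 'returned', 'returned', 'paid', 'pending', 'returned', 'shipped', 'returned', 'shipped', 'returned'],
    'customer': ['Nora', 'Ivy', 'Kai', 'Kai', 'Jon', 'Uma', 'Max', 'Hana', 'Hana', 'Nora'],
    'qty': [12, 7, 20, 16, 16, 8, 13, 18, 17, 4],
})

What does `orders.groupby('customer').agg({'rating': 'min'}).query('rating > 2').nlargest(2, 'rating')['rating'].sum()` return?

group by customer, min of rating:
          rating
customer        
Hana           2
Ivy            5
Jon            5
Kai            2
Max            3
Nora           1
Uma            1
filter rows where rating > 2:
          rating
customer        
Ivy            5
Jon            5
Max            3
take 2 rows with largest rating:
          rating
customer        
Ivy            5
Jon            5
Reading off the sum of column 'rating', we get 10.

10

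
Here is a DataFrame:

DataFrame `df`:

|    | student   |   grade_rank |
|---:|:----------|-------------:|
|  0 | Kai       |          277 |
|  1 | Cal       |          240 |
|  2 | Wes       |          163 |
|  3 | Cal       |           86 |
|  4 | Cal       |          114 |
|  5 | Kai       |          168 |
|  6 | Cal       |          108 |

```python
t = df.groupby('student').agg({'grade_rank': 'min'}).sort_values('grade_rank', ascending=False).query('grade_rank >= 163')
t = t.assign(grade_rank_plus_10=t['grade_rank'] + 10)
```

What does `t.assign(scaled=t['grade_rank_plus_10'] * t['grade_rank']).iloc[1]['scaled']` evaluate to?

28199

group by student, min of grade_rank:
         grade_rank
student            
Cal              86
Kai             168
Wes             163
sort by grade_rank descending:
         grade_rank
student            
Kai             168
Wes             163
Cal              86
filter rows where grade_rank >= 163:
         grade_rank
student            
Kai             168
Wes             163
add column grade_rank_plus_10 = t['grade_rank'] + 10:
         grade_rank  grade_rank_plus_10
student                                
Kai             168                 178
Wes             163                 173
add column scaled = t['grade_rank_plus_10'] * t['grade_rank']:
         grade_rank  grade_rank_plus_10  scaled
student                                        
Kai             168                 178   29904
Wes             163                 173   28199
Then the value at position 1, column 'scaled': 28199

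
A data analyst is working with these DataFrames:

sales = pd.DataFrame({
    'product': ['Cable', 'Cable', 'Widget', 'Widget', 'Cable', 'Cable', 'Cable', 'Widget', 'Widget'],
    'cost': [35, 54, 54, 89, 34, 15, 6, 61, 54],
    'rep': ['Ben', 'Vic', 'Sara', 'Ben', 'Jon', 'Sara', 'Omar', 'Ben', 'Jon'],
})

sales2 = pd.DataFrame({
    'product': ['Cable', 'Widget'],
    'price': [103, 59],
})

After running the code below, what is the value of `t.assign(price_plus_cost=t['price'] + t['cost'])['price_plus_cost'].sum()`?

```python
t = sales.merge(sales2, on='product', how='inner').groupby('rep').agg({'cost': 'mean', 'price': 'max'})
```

715.166666667

merge on 'product' (how='inner') → 9 rows:
  product  cost   rep  price
0   Cable    35   Ben    103
1   Cable    54   Vic    103
2  Widget    54  Sara     59
3  Widget    89   Ben     59
4   Cable    34   Jon    103
5   Cable    15  Sara    103
6   Cable     6  Omar    103
7  Widget    61   Ben     59
8  Widget    54   Jon     59
group by rep: mean(cost), max(price):
           cost  price
rep                   
Ben   61.666667    103
Jon   44.000000    103
Omar   6.000000    103
Sara  34.500000    103
Vic   54.000000    103
add column price_plus_cost = t['price'] + t['cost']:
           cost  price  price_plus_cost
rep                                    
Ben   61.666667    103       164.666667
Jon   44.000000    103       147.000000
Omar   6.000000    103       109.000000
Sara  34.500000    103       137.500000
Vic   54.000000    103       157.000000
Taking the sum of column 'price_plus_cost' gives 715.166666667.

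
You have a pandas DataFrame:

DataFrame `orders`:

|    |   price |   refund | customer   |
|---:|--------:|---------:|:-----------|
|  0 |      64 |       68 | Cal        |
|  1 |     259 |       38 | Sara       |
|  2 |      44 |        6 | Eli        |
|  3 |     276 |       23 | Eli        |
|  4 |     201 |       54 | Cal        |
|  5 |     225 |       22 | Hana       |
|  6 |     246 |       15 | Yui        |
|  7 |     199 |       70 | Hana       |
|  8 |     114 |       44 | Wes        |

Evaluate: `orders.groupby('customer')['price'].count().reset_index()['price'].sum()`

group by customer, count of price:
customer
Cal     2
Eli     2
Hana    2
Sara    1
Wes     1
Yui     1
Name: price, dtype: int64
reset_index():
  customer  price
0      Cal      2
1      Eli      2
2     Hana      2
3     Sara      1
4      Wes      1
5      Yui      1

9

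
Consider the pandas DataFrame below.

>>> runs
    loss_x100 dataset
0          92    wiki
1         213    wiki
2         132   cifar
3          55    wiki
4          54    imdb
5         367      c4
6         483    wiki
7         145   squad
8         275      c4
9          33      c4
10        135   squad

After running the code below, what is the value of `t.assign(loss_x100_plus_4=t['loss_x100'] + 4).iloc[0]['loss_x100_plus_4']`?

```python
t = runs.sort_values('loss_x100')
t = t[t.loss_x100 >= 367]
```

sort by loss_x100:
    loss_x100 dataset
9          33      c4
4          54    imdb
3          55    wiki
0          92    wiki
2         132   cifar
10        135   squad
7         145   squad
1         213    wiki
8         275      c4
5         367      c4
6         483    wiki
filter rows where loss_x100 >= 367:
   loss_x100 dataset
5        367      c4
6        483    wiki
add column loss_x100_plus_4 = t['loss_x100'] + 4:
   loss_x100 dataset  loss_x100_plus_4
5        367      c4               371
6        483    wiki               487
The value at position 0, column 'loss_x100_plus_4' is 371.

371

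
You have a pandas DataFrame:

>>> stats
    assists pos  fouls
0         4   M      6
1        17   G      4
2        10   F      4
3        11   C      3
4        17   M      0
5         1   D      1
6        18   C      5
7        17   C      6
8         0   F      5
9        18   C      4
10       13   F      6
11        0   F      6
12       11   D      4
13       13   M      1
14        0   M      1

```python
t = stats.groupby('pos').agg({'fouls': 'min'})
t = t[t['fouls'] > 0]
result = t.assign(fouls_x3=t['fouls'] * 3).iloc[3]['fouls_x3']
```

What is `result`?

group by pos, min of fouls:
     fouls
pos       
C        3
D        1
F        4
G        4
M        0
filter rows where fouls > 0:
     fouls
pos       
C        3
D        1
F        4
G        4
add column fouls_x3 = t['fouls'] * 3:
     fouls  fouls_x3
pos                 
C        3         9
D        1         3
F        4        12
G        4        12
So iloc[3]['fouls_x3'] = 12.

12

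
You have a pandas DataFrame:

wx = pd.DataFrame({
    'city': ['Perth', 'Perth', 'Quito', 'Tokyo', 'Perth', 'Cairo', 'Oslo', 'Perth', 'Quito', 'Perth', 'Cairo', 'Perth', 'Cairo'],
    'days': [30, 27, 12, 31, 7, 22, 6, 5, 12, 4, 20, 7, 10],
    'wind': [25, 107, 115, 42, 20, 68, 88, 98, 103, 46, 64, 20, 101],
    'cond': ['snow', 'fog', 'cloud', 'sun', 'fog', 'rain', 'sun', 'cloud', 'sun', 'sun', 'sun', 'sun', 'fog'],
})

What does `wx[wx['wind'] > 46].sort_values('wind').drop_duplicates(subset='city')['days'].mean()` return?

10.75

filter rows where wind > 46:
     city  days  wind   cond
1   Perth    27   107    fog
2   Quito    12   115  cloud
5   Cairo    22    68   rain
6    Oslo     6    88    sun
7   Perth     5    98  cloud
8   Quito    12   103    sun
10  Cairo    20    64    sun
12  Cairo    10   101    fog
sort by wind:
     city  days  wind   cond
10  Cairo    20    64    sun
5   Cairo    22    68   rain
6    Oslo     6    88    sun
7   Perth     5    98  cloud
12  Cairo    10   101    fog
8   Quito    12   103    sun
1   Perth    27   107    fog
2   Quito    12   115  cloud
drop duplicate city (keep=first):
     city  days  wind   cond
10  Cairo    20    64    sun
6    Oslo     6    88    sun
7   Perth     5    98  cloud
8   Quito    12   103    sun
mean of column 'days' → 10.75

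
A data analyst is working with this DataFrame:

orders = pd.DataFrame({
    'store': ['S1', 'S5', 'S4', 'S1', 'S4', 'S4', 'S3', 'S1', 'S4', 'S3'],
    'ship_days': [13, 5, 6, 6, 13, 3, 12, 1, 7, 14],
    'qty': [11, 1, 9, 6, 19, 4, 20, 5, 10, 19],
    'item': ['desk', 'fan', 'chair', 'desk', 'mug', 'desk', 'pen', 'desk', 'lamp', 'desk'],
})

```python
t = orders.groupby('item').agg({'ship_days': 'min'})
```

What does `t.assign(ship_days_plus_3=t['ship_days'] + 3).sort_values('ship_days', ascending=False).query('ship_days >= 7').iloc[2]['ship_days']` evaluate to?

7

group by item, min of ship_days:
       ship_days
item            
chair          6
desk           1
fan            5
lamp           7
mug           13
pen           12
add column ship_days_plus_3 = t['ship_days'] + 3:
       ship_days  ship_days_plus_3
item                              
chair          6                 9
desk           1                 4
fan            5                 8
lamp           7                10
mug           13                16
pen           12                15
sort by ship_days descending:
       ship_days  ship_days_plus_3
item                              
mug           13                16
pen           12                15
lamp           7                10
chair          6                 9
fan            5                 8
desk           1                 4
filter rows where ship_days >= 7:
      ship_days  ship_days_plus_3
item                             
mug          13                16
pen          12                15
lamp          7                10
The value at position 2, column 'ship_days' is 7.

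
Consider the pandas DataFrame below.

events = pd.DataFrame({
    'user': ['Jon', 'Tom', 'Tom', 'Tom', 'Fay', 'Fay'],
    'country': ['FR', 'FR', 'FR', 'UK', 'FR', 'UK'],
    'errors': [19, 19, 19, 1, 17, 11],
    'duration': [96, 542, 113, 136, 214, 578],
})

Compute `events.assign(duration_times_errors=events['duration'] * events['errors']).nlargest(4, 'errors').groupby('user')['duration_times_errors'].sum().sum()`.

17907

add column duration_times_errors = events['duration'] * events['errors']:
  user country  errors  duration  duration_times_errors
0  Jon      FR      19        96                   1824
1  Tom      FR      19       542                  10298
2  Tom      FR      19       113                   2147
3  Tom      UK       1       136                    136
4  Fay      FR      17       214                   3638
5  Fay      UK      11       578                   6358
take 4 rows with largest errors:
  user country  errors  duration  duration_times_errors
0  Jon      FR      19        96                   1824
1  Tom      FR      19       542                  10298
2  Tom      FR      19       113                   2147
4  Fay      FR      17       214                   3638
group by user, sum of duration_times_errors:
user
Fay     3638
Jon     1824
Tom    12445
Name: duration_times_errors, dtype: int64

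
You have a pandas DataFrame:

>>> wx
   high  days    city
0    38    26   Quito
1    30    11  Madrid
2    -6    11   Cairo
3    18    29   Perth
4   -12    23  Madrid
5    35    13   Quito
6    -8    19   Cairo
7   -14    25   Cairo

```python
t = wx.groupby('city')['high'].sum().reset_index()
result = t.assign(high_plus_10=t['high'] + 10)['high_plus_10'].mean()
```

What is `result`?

30.25

group by city, sum of high:
city
Cairo    -28
Madrid    18
Perth     18
Quito     73
Name: high, dtype: int64
reset_index():
     city  high
0   Cairo   -28
1  Madrid    18
2   Perth    18
3   Quito    73
add column high_plus_10 = t['high'] + 10:
     city  high  high_plus_10
0   Cairo   -28           -18
1  Madrid    18            28
2   Perth    18            28
3   Quito    73            83
So mean() = 30.25.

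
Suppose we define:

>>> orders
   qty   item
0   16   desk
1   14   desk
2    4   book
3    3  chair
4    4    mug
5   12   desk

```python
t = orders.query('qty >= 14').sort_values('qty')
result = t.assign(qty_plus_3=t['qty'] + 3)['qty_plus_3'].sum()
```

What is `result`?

36

filter rows where qty >= 14:
   qty  item
0   16  desk
1   14  desk
sort by qty:
   qty  item
1   14  desk
0   16  desk
add column qty_plus_3 = t['qty'] + 3:
   qty  item  qty_plus_3
1   14  desk          17
0   16  desk          19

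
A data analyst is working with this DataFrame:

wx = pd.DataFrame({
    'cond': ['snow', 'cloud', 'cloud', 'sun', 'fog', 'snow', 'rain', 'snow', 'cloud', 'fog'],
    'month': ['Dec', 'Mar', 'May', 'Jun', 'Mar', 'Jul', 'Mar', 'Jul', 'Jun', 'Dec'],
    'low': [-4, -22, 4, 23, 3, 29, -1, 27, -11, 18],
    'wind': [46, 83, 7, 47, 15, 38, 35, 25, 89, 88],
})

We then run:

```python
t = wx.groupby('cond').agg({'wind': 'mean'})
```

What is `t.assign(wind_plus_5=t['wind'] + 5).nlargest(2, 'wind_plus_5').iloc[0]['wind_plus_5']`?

group by cond, mean of wind:
            wind
cond            
cloud  59.666667
fog    51.500000
rain   35.000000
snow   36.333333
sun    47.000000
add column wind_plus_5 = t['wind'] + 5:
            wind  wind_plus_5
cond                         
cloud  59.666667    64.666667
fog    51.500000    56.500000
rain   35.000000    40.000000
snow   36.333333    41.333333
sun    47.000000    52.000000
take 2 rows with largest wind_plus_5:
            wind  wind_plus_5
cond                         
cloud  59.666667    64.666667
fog    51.500000    56.500000
Hence 64.6666666667.

64.6666666667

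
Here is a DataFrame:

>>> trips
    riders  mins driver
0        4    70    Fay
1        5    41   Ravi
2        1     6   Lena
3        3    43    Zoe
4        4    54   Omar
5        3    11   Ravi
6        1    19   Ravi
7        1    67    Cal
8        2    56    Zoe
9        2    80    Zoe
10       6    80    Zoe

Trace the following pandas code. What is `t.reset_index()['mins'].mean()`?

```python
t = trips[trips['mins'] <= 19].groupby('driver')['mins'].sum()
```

filter rows where mins <= 19:
   riders  mins driver
2       1     6   Lena
5       3    11   Ravi
6       1    19   Ravi
group by driver, sum of mins:
driver
Lena     6
Ravi    30
Name: mins, dtype: int64
reset_index():
  driver  mins
0   Lena     6
1   Ravi    30
Finally, mean of column 'mins' = 18.0.

18.0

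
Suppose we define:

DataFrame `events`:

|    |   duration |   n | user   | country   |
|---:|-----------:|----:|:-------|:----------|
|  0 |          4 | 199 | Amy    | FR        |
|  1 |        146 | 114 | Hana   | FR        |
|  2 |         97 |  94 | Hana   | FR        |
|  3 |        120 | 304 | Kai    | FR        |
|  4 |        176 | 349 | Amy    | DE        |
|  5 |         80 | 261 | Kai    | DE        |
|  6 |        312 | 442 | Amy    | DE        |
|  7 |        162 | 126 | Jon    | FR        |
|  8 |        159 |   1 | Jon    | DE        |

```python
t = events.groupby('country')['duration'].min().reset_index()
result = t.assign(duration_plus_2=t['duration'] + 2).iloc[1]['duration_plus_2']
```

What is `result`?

6

group by country, min of duration:
country
DE    80
FR     4
Name: duration, dtype: int64
reset_index():
  country  duration
0      DE        80
1      FR         4
add column duration_plus_2 = t['duration'] + 2:
  country  duration  duration_plus_2
0      DE        80               82
1      FR         4                6
Then the value at position 1, column 'duration_plus_2': 6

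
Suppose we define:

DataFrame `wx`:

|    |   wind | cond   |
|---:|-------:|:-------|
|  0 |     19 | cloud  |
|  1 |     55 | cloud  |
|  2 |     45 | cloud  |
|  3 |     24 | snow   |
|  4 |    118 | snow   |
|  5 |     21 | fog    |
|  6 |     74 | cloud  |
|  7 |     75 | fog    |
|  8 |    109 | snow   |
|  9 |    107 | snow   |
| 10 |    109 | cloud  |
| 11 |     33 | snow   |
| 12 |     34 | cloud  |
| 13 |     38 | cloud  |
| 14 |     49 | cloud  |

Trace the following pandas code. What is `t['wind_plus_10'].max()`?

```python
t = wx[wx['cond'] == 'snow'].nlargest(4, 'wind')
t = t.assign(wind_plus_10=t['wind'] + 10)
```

filter rows where cond == 'snow':
    wind  cond
3     24  snow
4    118  snow
8    109  snow
9    107  snow
11    33  snow
take 4 rows with largest wind:
    wind  cond
4    118  snow
8    109  snow
9    107  snow
11    33  snow
add column wind_plus_10 = t['wind'] + 10:
    wind  cond  wind_plus_10
4    118  snow           128
8    109  snow           119
9    107  snow           117
11    33  snow            43
Hence 128.

128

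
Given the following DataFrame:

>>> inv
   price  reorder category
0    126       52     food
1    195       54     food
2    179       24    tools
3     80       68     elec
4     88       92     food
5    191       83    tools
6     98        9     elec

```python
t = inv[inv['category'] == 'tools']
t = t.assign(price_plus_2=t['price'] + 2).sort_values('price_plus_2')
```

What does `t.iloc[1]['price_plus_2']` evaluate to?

193

filter rows where category == 'tools':
   price  reorder category
2    179       24    tools
5    191       83    tools
add column price_plus_2 = t['price'] + 2:
   price  reorder category  price_plus_2
2    179       24    tools           181
5    191       83    tools           193
sort by price_plus_2:
   price  reorder category  price_plus_2
2    179       24    tools           181
5    191       83    tools           193
The value at position 1, column 'price_plus_2' is 193.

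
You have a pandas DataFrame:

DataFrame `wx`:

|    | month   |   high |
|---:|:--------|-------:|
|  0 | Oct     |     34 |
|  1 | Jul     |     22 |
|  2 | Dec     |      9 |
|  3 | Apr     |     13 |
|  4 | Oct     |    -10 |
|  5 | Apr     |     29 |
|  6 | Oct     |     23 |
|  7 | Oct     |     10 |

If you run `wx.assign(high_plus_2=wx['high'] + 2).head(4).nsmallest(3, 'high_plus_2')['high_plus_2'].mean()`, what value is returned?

16.6666666667

add column high_plus_2 = wx['high'] + 2:
  month  high  high_plus_2
0   Oct    34           36
1   Jul    22           24
2   Dec     9           11
3   Apr    13           15
4   Oct   -10           -8
5   Apr    29           31
6   Oct    23           25
7   Oct    10           12
take first 4 rows:
  month  high  high_plus_2
0   Oct    34           36
1   Jul    22           24
2   Dec     9           11
3   Apr    13           15
take 3 rows with smallest high_plus_2:
  month  high  high_plus_2
2   Dec     9           11
3   Apr    13           15
1   Jul    22           24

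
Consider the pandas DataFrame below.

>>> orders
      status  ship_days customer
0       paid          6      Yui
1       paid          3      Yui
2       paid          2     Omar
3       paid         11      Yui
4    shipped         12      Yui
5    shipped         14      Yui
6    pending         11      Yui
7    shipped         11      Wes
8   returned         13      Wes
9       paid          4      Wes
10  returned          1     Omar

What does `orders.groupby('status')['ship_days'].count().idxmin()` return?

pending

group by status, count of ship_days:
status
paid        5
pending     1
returned    2
shipped     3
Name: ship_days, dtype: int64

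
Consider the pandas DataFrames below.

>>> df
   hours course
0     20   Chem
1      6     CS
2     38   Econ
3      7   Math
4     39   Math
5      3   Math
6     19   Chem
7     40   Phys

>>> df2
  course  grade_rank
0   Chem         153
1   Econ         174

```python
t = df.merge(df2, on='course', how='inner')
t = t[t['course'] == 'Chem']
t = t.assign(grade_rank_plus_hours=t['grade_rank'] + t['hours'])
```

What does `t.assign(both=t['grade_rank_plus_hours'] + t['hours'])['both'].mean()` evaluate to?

merge on 'course' (how='inner') → 3 rows:
   hours course  grade_rank
0     20   Chem         153
1     38   Econ         174
2     19   Chem         153
filter rows where course == 'Chem':
   hours course  grade_rank
0     20   Chem         153
2     19   Chem         153
add column grade_rank_plus_hours = t['grade_rank'] + t['hours']:
   hours course  grade_rank  grade_rank_plus_hours
0     20   Chem         153                    173
2     19   Chem         153                    172
add column both = t['grade_rank_plus_hours'] + t['hours']:
   hours course  grade_rank  grade_rank_plus_hours  both
0     20   Chem         153                    173   193
2     19   Chem         153                    172   191
mean of column 'both' → 192.0

192.0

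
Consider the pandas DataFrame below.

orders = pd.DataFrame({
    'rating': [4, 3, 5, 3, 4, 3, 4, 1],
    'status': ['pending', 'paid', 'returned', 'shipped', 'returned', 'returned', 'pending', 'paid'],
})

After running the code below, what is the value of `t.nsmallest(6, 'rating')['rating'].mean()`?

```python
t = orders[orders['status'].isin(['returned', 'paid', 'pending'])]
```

3.16666666667

filter rows where status in ['returned', 'paid', 'pending']:
   rating    status
0       4   pending
1       3      paid
2       5  returned
4       4  returned
5       3  returned
6       4   pending
7       1      paid
take 6 rows with smallest rating:
   rating    status
7       1      paid
1       3      paid
5       3  returned
0       4   pending
4       4  returned
6       4   pending
mean of column 'rating' → 3.16666666667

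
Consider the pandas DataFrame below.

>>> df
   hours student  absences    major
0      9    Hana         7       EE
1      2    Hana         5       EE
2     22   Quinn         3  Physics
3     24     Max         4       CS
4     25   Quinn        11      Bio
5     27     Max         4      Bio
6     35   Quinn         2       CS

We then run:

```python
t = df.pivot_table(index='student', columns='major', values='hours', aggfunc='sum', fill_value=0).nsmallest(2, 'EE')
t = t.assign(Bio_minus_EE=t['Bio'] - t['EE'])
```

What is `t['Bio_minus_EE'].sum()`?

52

pivot: rows=student, cols=major, sum(hours):
major    Bio  CS  EE  Physics
student                      
Hana       0   0  11        0
Max       27  24   0        0
Quinn     25  35   0       22
take 2 rows with smallest EE:
major    Bio  CS  EE  Physics
student                      
Max       27  24   0        0
Quinn     25  35   0       22
add column Bio_minus_EE = t['Bio'] - t['EE']:
major    Bio  CS  EE  Physics  Bio_minus_EE
student                                    
Max       27  24   0        0            27
Quinn     25  35   0       22            25
Taking the sum of column 'Bio_minus_EE' gives 52.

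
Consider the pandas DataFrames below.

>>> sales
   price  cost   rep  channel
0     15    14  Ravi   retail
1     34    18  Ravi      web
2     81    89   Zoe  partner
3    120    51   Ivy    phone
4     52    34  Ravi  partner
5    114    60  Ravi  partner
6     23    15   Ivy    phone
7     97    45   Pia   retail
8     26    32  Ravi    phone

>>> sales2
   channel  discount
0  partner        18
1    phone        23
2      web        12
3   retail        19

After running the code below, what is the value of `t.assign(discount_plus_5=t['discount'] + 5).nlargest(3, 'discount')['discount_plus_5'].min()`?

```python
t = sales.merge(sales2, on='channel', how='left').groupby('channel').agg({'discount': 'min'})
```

23

merge on 'channel' (how='left') → 9 rows:
   price  cost   rep  channel  discount
0     15    14  Ravi   retail        19
1     34    18  Ravi      web        12
2     81    89   Zoe  partner        18
3    120    51   Ivy    phone        23
4     52    34  Ravi  partner        18
5    114    60  Ravi  partner        18
6     23    15   Ivy    phone        23
7     97    45   Pia   retail        19
8     26    32  Ravi    phone        23
group by channel, min of discount:
         discount
channel          
partner        18
phone          23
retail         19
web            12
add column discount_plus_5 = t['discount'] + 5:
         discount  discount_plus_5
channel                           
partner        18               23
phone          23               28
retail         19               24
web            12               17
take 3 rows with largest discount:
         discount  discount_plus_5
channel                           
phone          23               28
retail         19               24
partner        18               23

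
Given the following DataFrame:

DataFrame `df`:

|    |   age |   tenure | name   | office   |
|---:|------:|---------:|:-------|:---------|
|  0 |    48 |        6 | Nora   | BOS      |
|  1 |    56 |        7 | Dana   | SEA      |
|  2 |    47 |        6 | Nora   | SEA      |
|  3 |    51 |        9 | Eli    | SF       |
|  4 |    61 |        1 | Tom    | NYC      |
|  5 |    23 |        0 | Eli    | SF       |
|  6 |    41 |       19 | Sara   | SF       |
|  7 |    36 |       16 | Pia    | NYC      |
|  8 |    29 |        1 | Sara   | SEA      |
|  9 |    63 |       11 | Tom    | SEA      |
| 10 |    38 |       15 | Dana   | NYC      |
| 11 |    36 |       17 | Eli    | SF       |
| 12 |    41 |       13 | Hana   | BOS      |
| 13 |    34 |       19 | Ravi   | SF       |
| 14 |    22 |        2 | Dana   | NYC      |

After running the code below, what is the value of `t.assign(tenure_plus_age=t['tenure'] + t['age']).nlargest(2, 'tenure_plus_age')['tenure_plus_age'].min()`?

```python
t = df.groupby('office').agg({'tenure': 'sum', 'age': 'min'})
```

group by office: sum(tenure), min(age):
        tenure  age
office             
BOS         19   41
NYC         34   22
SEA         25   29
SF          64   23
add column tenure_plus_age = t['tenure'] + t['age']:
        tenure  age  tenure_plus_age
office                              
BOS         19   41               60
NYC         34   22               56
SEA         25   29               54
SF          64   23               87
take 2 rows with largest tenure_plus_age:
        tenure  age  tenure_plus_age
office                              
SF          64   23               87
BOS         19   41               60
Taking the min of column 'tenure_plus_age' gives 60.

60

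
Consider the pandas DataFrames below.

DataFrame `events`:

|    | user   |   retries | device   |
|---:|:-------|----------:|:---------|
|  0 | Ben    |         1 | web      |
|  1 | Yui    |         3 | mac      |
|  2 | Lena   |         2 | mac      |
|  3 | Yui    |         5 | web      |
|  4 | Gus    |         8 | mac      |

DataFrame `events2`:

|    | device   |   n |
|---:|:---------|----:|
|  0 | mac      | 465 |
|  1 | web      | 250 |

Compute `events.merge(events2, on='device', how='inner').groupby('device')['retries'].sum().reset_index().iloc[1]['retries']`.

merge on 'device' (how='inner') → 5 rows:
   user  retries device    n
0   Ben        1    web  250
1   Yui        3    mac  465
2  Lena        2    mac  465
3   Yui        5    web  250
4   Gus        8    mac  465
group by device, sum of retries:
device
mac    13
web     6
Name: retries, dtype: int64
reset_index():
  device  retries
0    mac       13
1    web        6
Hence 6.

6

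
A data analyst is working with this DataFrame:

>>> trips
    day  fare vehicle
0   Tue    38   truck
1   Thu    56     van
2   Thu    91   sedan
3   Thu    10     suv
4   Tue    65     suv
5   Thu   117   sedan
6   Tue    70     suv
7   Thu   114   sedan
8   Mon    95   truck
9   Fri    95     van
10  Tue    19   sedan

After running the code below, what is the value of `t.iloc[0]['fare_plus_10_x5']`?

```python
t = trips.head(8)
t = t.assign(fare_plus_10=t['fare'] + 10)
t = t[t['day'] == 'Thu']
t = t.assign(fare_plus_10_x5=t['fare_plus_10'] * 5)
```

take first 8 rows:
   day  fare vehicle
0  Tue    38   truck
1  Thu    56     van
2  Thu    91   sedan
3  Thu    10     suv
4  Tue    65     suv
5  Thu   117   sedan
6  Tue    70     suv
7  Thu   114   sedan
add column fare_plus_10 = t['fare'] + 10:
   day  fare vehicle  fare_plus_10
0  Tue    38   truck            48
1  Thu    56     van            66
2  Thu    91   sedan           101
3  Thu    10     suv            20
4  Tue    65     suv            75
5  Thu   117   sedan           127
6  Tue    70     suv            80
7  Thu   114   sedan           124
filter rows where day == 'Thu':
   day  fare vehicle  fare_plus_10
1  Thu    56     van            66
2  Thu    91   sedan           101
3  Thu    10     suv            20
5  Thu   117   sedan           127
7  Thu   114   sedan           124
add column fare_plus_10_x5 = t['fare_plus_10'] * 5:
   day  fare vehicle  fare_plus_10  fare_plus_10_x5
1  Thu    56     van            66              330
2  Thu    91   sedan           101              505
3  Thu    10     suv            20              100
5  Thu   117   sedan           127              635
7  Thu   114   sedan           124              620
Finally, value at position 0, column 'fare_plus_10_x5' = 330.

330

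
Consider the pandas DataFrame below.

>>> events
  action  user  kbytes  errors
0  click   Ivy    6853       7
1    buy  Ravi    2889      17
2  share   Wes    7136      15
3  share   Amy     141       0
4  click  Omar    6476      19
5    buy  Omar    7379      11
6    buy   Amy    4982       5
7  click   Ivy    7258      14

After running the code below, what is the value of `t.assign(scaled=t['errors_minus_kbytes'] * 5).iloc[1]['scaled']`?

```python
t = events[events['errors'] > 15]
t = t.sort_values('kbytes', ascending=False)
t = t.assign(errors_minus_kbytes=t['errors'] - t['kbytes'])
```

filter rows where errors > 15:
  action  user  kbytes  errors
1    buy  Ravi    2889      17
4  click  Omar    6476      19
sort by kbytes descending:
  action  user  kbytes  errors
4  click  Omar    6476      19
1    buy  Ravi    2889      17
add column errors_minus_kbytes = t['errors'] - t['kbytes']:
  action  user  kbytes  errors  errors_minus_kbytes
4  click  Omar    6476      19                -6457
1    buy  Ravi    2889      17                -2872
add column scaled = t['errors_minus_kbytes'] * 5:
  action  user  kbytes  errors  errors_minus_kbytes  scaled
4  click  Omar    6476      19                -6457  -32285
1    buy  Ravi    2889      17                -2872  -14360
Taking the value at position 1, column 'scaled' gives -14360.

-14360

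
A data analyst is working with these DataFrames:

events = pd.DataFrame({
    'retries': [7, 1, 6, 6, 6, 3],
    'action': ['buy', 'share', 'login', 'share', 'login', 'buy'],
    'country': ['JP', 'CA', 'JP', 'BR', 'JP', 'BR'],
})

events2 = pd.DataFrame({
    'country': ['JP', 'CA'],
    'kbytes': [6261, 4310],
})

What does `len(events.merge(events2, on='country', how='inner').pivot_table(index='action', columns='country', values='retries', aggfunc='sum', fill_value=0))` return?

3

merge on 'country' (how='inner') → 4 rows:
   retries action country  kbytes
0        7    buy      JP    6261
1        1  share      CA    4310
2        6  login      JP    6261
3        6  login      JP    6261
pivot: rows=action, cols=country, sum(retries):
country  CA  JP
action         
buy       0   7
login     0  12
share     1   0
Finally, number of rows = 3.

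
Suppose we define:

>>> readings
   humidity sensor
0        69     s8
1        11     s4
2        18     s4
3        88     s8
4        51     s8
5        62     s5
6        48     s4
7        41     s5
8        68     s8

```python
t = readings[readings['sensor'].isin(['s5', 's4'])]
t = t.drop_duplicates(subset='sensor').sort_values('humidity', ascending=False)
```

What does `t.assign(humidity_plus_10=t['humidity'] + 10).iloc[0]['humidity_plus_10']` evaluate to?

72

filter rows where sensor in ['s5', 's4']:
   humidity sensor
1        11     s4
2        18     s4
5        62     s5
6        48     s4
7        41     s5
drop duplicate sensor (keep=first):
   humidity sensor
1        11     s4
5        62     s5
sort by humidity descending:
   humidity sensor
5        62     s5
1        11     s4
add column humidity_plus_10 = t['humidity'] + 10:
   humidity sensor  humidity_plus_10
5        62     s5                72
1        11     s4                21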